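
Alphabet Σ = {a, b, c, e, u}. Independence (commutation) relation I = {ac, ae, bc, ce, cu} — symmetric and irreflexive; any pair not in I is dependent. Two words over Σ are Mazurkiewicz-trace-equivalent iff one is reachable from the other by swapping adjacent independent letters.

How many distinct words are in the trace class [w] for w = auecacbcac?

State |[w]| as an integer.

#0=a has no predecessor
#1=u depends on [0:a]
#2=e depends on [1:u]
#3=c has no predecessor
#4=a depends on [1:u]
#5=c depends on [3:c]
#6=b depends on [2:e, 4:a]
#7=c depends on [5:c]
#8=a depends on [6:b]
#9=c depends on [7:c]
sources: [0:a, 3:c]
N(rest) = Σ N(rest − s) over sources s of rest; N(one piece) = 1:
  size 1 → [8]=1  [9]=1
  size 2 → [6,8]=1  [7,9]=1  [8,9]=2
  size 3 → [2,6,8]=1  [4,6,8]=1  [5,7,9]=1  [6,8,9]=3  [7,8,9]=3
  size 4 → [2,4,6,8]=2  [2,6,8,9]=4  [3,5,7,9]=1  [4,6,8,9]=4  [5,7,8,9]=4  [6,7,8,9]=6
  size 5 → [1,2,4,6,8]=2  [2,4,6,8,9]=10  [2,6,7,8,9]=10  [3,5,7,8,9]=5  [4,6,7,8,9]=10  [5,6,7,8,9]=10
  size 6 → [0,1,2,4,6,8]=2  [1,2,4,6,8,9]=12  [2,4,6,7,8,9]=30  [2,5,6,7,8,9]=20  [3,5,6,7,8,9]=15  [4,5,6,7,8,9]=20
  size 7 → [0,1,2,4,6,8,9]=14  [1,2,4,6,7,8,9]=42  [2,3,5,6,7,8,9]=35  [2,4,5,6,7,8,9]=70  [3,4,5,6,7,8,9]=35
  size 8 → [0,1,2,4,6,7,8,9]=56  [1,2,4,5,6,7,8,9]=112  [2,3,4,5,6,7,8,9]=140
  first=0(a) contributes 252
  first=3(c) contributes 168
|[w]| = 420

420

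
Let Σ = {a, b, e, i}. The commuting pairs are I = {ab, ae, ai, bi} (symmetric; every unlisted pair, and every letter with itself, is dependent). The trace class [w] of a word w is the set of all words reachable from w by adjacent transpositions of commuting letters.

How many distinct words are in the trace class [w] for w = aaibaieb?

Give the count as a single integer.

piece 0:a — minimal
piece 1:a rests on {0:a}
piece 2:i — minimal
piece 3:b — minimal
piece 4:a rests on {1:a}
piece 5:i rests on {2:i}
piece 6:e rests on {3:b, 5:i}
piece 7:b rests on {6:e}
minimal pieces: {0:a, 2:i, 3:b}
ways to finish when only these pieces remain (= sum over removing one remaining piece with nothing left below it):
  1 left: {4}→1  {7}→1
  2 left: {1,4}→1  {4,7}→2  {6,7}→1
  3 left: {0,1,4}→1  {1,4,7}→3  {3,6,7}→1  {4,6,7}→3  {5,6,7}→1
  4 left: {0,1,4,7}→4  {1,4,6,7}→6  {2,5,6,7}→1  {3,4,6,7}→4  {3,5,6,7}→2  {4,5,6,7}→4
  5 left: {0,1,4,6,7}→10  {1,3,4,6,7}→10  {1,4,5,6,7}→10  {2,3,5,6,7}→3  {2,4,5,6,7}→5  {3,4,5,6,7}→10
  6 left: {0,1,3,4,6,7}→20  {0,1,4,5,6,7}→20  {1,2,4,5,6,7}→15  {1,3,4,5,6,7}→30  {2,3,4,5,6,7}→18
  placing 0:a first → 63 extensions
  placing 2:i first → 70 extensions
  placing 3:b first → 35 extensions
total linear extensions = 168

168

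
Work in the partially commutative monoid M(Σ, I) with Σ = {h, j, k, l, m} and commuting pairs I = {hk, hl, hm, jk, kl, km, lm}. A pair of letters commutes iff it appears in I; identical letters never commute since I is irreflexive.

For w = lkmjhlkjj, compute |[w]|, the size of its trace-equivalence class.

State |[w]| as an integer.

drop 0:l onto floor
drop 1:k onto floor
drop 2:m onto floor
drop 3:j onto {0:l, 2:m}
drop 4:h onto {3:j}
drop 5:l onto {3:j}
drop 6:k onto {1:k}
drop 7:j onto {4:h, 5:l}
drop 8:j onto {7:j}
ground layer = {0:l, 1:k, 2:m}
drop-orders for the pieces not yet dropped (sum over which currently-grounded one goes next):
  1 to go: {6} 1  {8} 1
  2 to go: {1,6} 1  {6,8} 2  {7,8} 1
  3 to go: {1,6,8} 3  {4,7,8} 1  {5,7,8} 1  {6,7,8} 3
  4 to go: {1,6,7,8} 6  {4,5,7,8} 2  {4,6,7,8} 4  {5,6,7,8} 4
  5 to go: {1,4,6,7,8} 10  {1,5,6,7,8} 10  {3,4,5,7,8} 2  {4,5,6,7,8} 10
  6 to go: {0,3,4,5,7,8} 2  {1,4,5,6,7,8} 30  {2,3,4,5,7,8} 2  {3,4,5,6,7,8} 12
  7 to go: {0,2,3,4,5,7,8} 4  {0,3,4,5,6,7,8} 14  {1,3,4,5,6,7,8} 42  {2,3,4,5,6,7,8} 14
  if 0:l drops first: 56 orders
  if 1:k drops first: 32 orders
  if 2:m drops first: 56 orders
heap linearizations: 144

144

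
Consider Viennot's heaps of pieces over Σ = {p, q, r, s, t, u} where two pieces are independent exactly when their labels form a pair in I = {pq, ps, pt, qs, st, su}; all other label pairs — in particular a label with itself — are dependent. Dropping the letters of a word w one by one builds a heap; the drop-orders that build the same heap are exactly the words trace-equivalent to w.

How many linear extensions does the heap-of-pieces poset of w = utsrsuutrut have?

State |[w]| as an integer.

piece 0:u — minimal
piece 1:t rests on {0:u}
piece 2:s — minimal
piece 3:r rests on {1:t, 2:s}
piece 4:s rests on {3:r}
piece 5:u rests on {3:r}
piece 6:u rests on {5:u}
piece 7:t rests on {6:u}
piece 8:r rests on {4:s, 7:t}
piece 9:u rests on {8:r}
piece 10:t rests on {9:u}
minimal pieces: {0:u, 2:s}
ways to finish when only these pieces remain (= sum over removing one remaining piece with nothing left below it):
  1 left: {10}→1
  2 left: {9,10}→1
  3 left: {8,9,10}→1
  4 left: {4,8,9,10}→1  {7,8,9,10}→1
  5 left: {4,7,8,9,10}→2  {6,7,8,9,10}→1
  6 left: {4,6,7,8,9,10}→3  {5,6,7,8,9,10}→1
  7 left: {4,5,6,7,8,9,10}→4
  8 left: {3,4,5,6,7,8,9,10}→4
  9 left: {1,3,4,5,6,7,8,9,10}→4  {2,3,4,5,6,7,8,9,10}→4
  placing 0:u first → 8 extensions
  placing 2:s first → 4 extensions
total linear extensions = 12

12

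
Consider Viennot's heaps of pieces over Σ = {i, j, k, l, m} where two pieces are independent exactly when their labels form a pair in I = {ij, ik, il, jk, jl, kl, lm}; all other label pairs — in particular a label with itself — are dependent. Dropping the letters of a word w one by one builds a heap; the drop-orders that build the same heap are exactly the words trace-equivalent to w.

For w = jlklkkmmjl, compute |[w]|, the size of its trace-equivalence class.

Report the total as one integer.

piece 0:j — minimal
piece 1:l — minimal
piece 2:k — minimal
piece 3:l rests on {1:l}
piece 4:k rests on {2:k}
piece 5:k rests on {4:k}
piece 6:m rests on {0:j, 5:k}
piece 7:m rests on {6:m}
piece 8:j rests on {7:m}
piece 9:l rests on {3:l}
minimal pieces: {0:j, 1:l, 2:k}
ways to finish when only these pieces remain (= sum over removing one remaining piece with nothing left below it):
  1 left: {8}→1  {9}→1
  2 left: {3,9}→1  {7,8}→1  {8,9}→2
  3 left: {1,3,9}→1  {3,8,9}→3  {6,7,8}→1  {7,8,9}→3
  4 left: {0,6,7,8}→1  {1,3,8,9}→4  {3,7,8,9}→6  {5,6,7,8}→1  {6,7,8,9}→4
  5 left: {0,5,6,7,8}→2  {0,6,7,8,9}→5  {1,3,7,8,9}→10  {3,6,7,8,9}→10  {4,5,6,7,8}→1  {5,6,7,8,9}→5
  6 left: {0,3,6,7,8,9}→15  {0,4,5,6,7,8}→3  {0,5,6,7,8,9}→12  {1,3,6,7,8,9}→20  {2,4,5,6,7,8}→1  {3,5,6,7,8,9}→15  {4,5,6,7,8,9}→6
  7 left: {0,1,3,6,7,8,9}→35  {0,2,4,5,6,7,8}→4  {0,3,5,6,7,8,9}→42  {0,4,5,6,7,8,9}→21  {1,3,5,6,7,8,9}→35  {2,4,5,6,7,8,9}→7  {3,4,5,6,7,8,9}→21
  8 left: {0,1,3,5,6,7,8,9}→112  {0,2,4,5,6,7,8,9}→32  {0,3,4,5,6,7,8,9}→84  {1,3,4,5,6,7,8,9}→56  {2,3,4,5,6,7,8,9}→28
  placing 0:j first → 84 extensions
  placing 1:l first → 144 extensions
  placing 2:k first → 252 extensions
total linear extensions = 480

480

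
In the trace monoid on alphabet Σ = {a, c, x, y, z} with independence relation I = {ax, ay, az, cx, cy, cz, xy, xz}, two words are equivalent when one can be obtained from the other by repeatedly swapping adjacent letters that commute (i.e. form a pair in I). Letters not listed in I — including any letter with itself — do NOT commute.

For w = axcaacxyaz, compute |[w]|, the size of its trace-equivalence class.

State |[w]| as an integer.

0(a) covers ∅
1(x) covers ∅
2(c) covers 0:a
3(a) covers 2:c
4(a) covers 3:a
5(c) covers 4:a
6(x) covers 1:x
7(y) covers ∅
8(a) covers 5:c
9(z) covers 7:y
floor of heap: 0:a, 1:x, 7:y
completions by unplaced set U, small U first (add the entries for U minus each lowest piece of U):
  |U|=1: {6}:1  {8}:1  {9}:1
  |U|=2: {1,6}:1  {5,8}:1  {6,8}:2  {6,9}:2  {7,9}:1  {8,9}:2
  |U|=3: {1,6,8}:3  {1,6,9}:3  {4,5,8}:1  {5,6,8}:3  {5,8,9}:3  {6,7,9}:3  {6,8,9}:6  {7,8,9}:3
  |U|=4: {1,5,6,8}:6  {1,6,7,9}:6  {1,6,8,9}:12  {3,4,5,8}:1  {4,5,6,8}:4  {4,5,8,9}:4  {5,6,8,9}:12  {5,7,8,9}:6  {6,7,8,9}:12
  |U|=5: {1,4,5,6,8}:10  {1,5,6,8,9}:30  {1,6,7,8,9}:30  {2,3,4,5,8}:1  {3,4,5,6,8}:5  {3,4,5,8,9}:5  {4,5,6,8,9}:20  {4,5,7,8,9}:10  {5,6,7,8,9}:30
  |U|=6: {0,2,3,4,5,8}:1  {1,3,4,5,6,8}:15  {1,4,5,6,8,9}:60  {1,5,6,7,8,9}:90  {2,3,4,5,6,8}:6  {2,3,4,5,8,9}:6  {3,4,5,6,8,9}:30  {3,4,5,7,8,9}:15  {4,5,6,7,8,9}:60
  |U|=7: {0,2,3,4,5,6,8}:7  {0,2,3,4,5,8,9}:7  {1,2,3,4,5,6,8}:21  {1,3,4,5,6,8,9}:105  {1,4,5,6,7,8,9}:210  {2,3,4,5,6,8,9}:42  {2,3,4,5,7,8,9}:21  {3,4,5,6,7,8,9}:105
  |U|=8: {0,1,2,3,4,5,6,8}:28  {0,2,3,4,5,6,8,9}:56  {0,2,3,4,5,7,8,9}:28  {1,2,3,4,5,6,8,9}:168  {1,3,4,5,6,7,8,9}:420  {2,3,4,5,6,7,8,9}:168
  start at 0(a): 756
  start at 1(x): 252
  start at 7(y): 252
sum over floor = 1260

1260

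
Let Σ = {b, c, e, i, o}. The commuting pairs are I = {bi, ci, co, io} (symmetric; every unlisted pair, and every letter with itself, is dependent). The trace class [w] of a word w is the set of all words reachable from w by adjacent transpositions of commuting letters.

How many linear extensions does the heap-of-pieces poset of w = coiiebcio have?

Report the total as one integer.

0(c) covers ∅
1(o) covers ∅
2(i) covers ∅
3(i) covers 2:i
4(e) covers 0:c, 1:o, 3:i
5(b) covers 4:e
6(c) covers 5:b
7(i) covers 4:e
8(o) covers 5:b
floor of heap: 0:c, 1:o, 2:i
completions by unplaced set U, small U first (add the entries for U minus each lowest piece of U):
  |U|=1: {6}:1  {7}:1  {8}:1
  |U|=2: {6,7}:2  {6,8}:2  {7,8}:2
  |U|=3: {5,6,8}:2  {6,7,8}:6
  |U|=4: {5,6,7,8}:8
  |U|=5: {4,5,6,7,8}:8
  |U|=6: {0,4,5,6,7,8}:8  {1,4,5,6,7,8}:8  {3,4,5,6,7,8}:8
  |U|=7: {0,1,4,5,6,7,8}:16  {0,3,4,5,6,7,8}:16  {1,3,4,5,6,7,8}:16  {2,3,4,5,6,7,8}:8
  start at 0(c): 24
  start at 1(o): 24
  start at 2(i): 48
sum over floor = 96

96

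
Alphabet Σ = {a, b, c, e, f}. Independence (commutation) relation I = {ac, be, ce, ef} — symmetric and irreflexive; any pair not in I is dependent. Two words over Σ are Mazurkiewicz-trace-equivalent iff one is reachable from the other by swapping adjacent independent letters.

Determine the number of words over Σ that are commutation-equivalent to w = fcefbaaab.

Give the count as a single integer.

drop 0:f onto floor
drop 1:c onto {0:f}
drop 2:e onto floor
drop 3:f onto {1:c}
drop 4:b onto {3:f}
drop 5:a onto {2:e, 4:b}
drop 6:a onto {5:a}
drop 7:a onto {6:a}
drop 8:b onto {7:a}
ground layer = {0:f, 2:e}
drop-orders for the pieces not yet dropped (sum over which currently-grounded one goes next):
  1 to go: {8} 1
  2 to go: {7,8} 1
  3 to go: {6,7,8} 1
  4 to go: {5,6,7,8} 1
  5 to go: {2,5,6,7,8} 1  {4,5,6,7,8} 1
  6 to go: {2,4,5,6,7,8} 2  {3,4,5,6,7,8} 1
  7 to go: {1,3,4,5,6,7,8} 1  {2,3,4,5,6,7,8} 3
  if 0:f drops first: 4 orders
  if 2:e drops first: 1 orders
heap linearizations: 5

5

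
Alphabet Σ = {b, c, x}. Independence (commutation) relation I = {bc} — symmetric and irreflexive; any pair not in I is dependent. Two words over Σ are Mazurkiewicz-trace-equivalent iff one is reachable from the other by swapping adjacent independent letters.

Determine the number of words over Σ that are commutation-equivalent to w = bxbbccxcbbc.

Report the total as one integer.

piece 0:b — minimal
piece 1:x rests on {0:b}
piece 2:b rests on {1:x}
piece 3:b rests on {2:b}
piece 4:c rests on {1:x}
piece 5:c rests on {4:c}
piece 6:x rests on {3:b, 5:c}
piece 7:c rests on {6:x}
piece 8:b rests on {6:x}
piece 9:b rests on {8:b}
piece 10:c rests on {7:c}
minimal pieces: {0:b}
ways to finish when only these pieces remain (= sum over removing one remaining piece with nothing left below it):
  1 left: {9}→1  {10}→1
  2 left: {7,10}→1  {8,9}→1  {9,10}→2
  3 left: {7,9,10}→3  {8,9,10}→3
  4 left: {7,8,9,10}→6
  5 left: {6,7,8,9,10}→6
  6 left: {3,6,7,8,9,10}→6  {5,6,7,8,9,10}→6
  7 left: {2,3,6,7,8,9,10}→6  {3,5,6,7,8,9,10}→12  {4,5,6,7,8,9,10}→6
  8 left: {2,3,5,6,7,8,9,10}→18  {3,4,5,6,7,8,9,10}→18
  9 left: {2,3,4,5,6,7,8,9,10}→36
  placing 0:b first → 36 extensions

36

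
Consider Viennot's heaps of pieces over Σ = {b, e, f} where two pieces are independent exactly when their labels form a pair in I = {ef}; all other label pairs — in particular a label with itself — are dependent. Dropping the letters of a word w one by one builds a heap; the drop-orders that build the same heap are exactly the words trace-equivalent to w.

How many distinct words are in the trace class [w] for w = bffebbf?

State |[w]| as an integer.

#0=b has no predecessor
#1=f depends on [0:b]
#2=f depends on [1:f]
#3=e depends on [0:b]
#4=b depends on [2:f, 3:e]
#5=b depends on [4:b]
#6=f depends on [5:b]
sources: [0:b]
N(rest) = Σ N(rest − s) over sources s of rest; N(one piece) = 1:
  size 1 → [6]=1
  size 2 → [5,6]=1
  size 3 → [4,5,6]=1
  size 4 → [2,4,5,6]=1  [3,4,5,6]=1
  size 5 → [1,2,4,5,6]=1  [2,3,4,5,6]=2
  first=0(b) contributes 3

3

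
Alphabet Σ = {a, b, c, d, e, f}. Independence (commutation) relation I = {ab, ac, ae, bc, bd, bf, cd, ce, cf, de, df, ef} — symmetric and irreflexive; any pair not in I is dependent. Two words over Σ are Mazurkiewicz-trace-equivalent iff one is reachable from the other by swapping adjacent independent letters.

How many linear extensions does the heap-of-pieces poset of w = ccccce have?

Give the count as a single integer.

0(c) covers ∅
1(c) covers 0:c
2(c) covers 1:c
3(c) covers 2:c
4(c) covers 3:c
5(e) covers ∅
floor of heap: 0:c, 5:e
completions by unplaced set U, small U first (add the entries for U minus each lowest piece of U):
  |U|=1: {4}:1  {5}:1
  |U|=2: {3,4}:1  {4,5}:2
  |U|=3: {2,3,4}:1  {3,4,5}:3
  |U|=4: {1,2,3,4}:1  {2,3,4,5}:4
  start at 0(c): 5
  start at 5(e): 1
sum over floor = 6

6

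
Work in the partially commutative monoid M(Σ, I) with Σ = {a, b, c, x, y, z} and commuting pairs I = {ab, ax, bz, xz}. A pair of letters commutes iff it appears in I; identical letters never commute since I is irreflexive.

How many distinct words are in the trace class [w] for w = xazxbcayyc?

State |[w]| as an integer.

10

piece 0:x — minimal
piece 1:a — minimal
piece 2:z rests on {1:a}
piece 3:x rests on {0:x}
piece 4:b rests on {3:x}
piece 5:c rests on {2:z, 4:b}
piece 6:a rests on {5:c}
piece 7:y rests on {6:a}
piece 8:y rests on {7:y}
piece 9:c rests on {8:y}
minimal pieces: {0:x, 1:a}
ways to finish when only these pieces remain (= sum over removing one remaining piece with nothing left below it):
  1 left: {9}→1
  2 left: {8,9}→1
  3 left: {7,8,9}→1
  4 left: {6,7,8,9}→1
  5 left: {5,6,7,8,9}→1
  6 left: {2,5,6,7,8,9}→1  {4,5,6,7,8,9}→1
  7 left: {1,2,5,6,7,8,9}→1  {2,4,5,6,7,8,9}→2  {3,4,5,6,7,8,9}→1
  8 left: {0,3,4,5,6,7,8,9}→1  {1,2,4,5,6,7,8,9}→3  {2,3,4,5,6,7,8,9}→3
  placing 0:x first → 6 extensions
  placing 1:a first → 4 extensions
total linear extensions = 10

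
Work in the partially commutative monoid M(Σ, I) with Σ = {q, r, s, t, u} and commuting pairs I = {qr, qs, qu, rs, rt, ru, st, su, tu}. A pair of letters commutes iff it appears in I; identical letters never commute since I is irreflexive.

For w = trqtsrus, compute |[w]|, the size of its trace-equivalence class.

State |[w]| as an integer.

drop 0:t onto floor
drop 1:r onto floor
drop 2:q onto {0:t}
drop 3:t onto {2:q}
drop 4:s onto floor
drop 5:r onto {1:r}
drop 6:u onto floor
drop 7:s onto {4:s}
ground layer = {0:t, 1:r, 4:s, 6:u}
drop-orders for the pieces not yet dropped (sum over which currently-grounded one goes next):
  1 to go: {3} 1  {5} 1  {6} 1  {7} 1
  2 to go: {1,5} 1  {2,3} 1  {3,5} 2  {3,6} 2  {3,7} 2  {4,7} 1  {5,6} 2  {5,7} 2  {6,7} 2
  3 to go: {0,2,3} 1  {1,3,5} 3  {1,5,6} 3  {1,5,7} 3  {2,3,5} 3  {2,3,6} 3  {2,3,7} 3  {3,4,7} 3  {3,5,6} 6  {3,5,7} 6  {3,6,7} 6  {4,5,7} 3  {4,6,7} 3  {5,6,7} 6
  4 to go: {0,2,3,5} 4  {0,2,3,6} 4  {0,2,3,7} 4  {1,2,3,5} 6  {1,3,5,6} 12  {1,3,5,7} 12  {1,4,5,7} 6  {1,5,6,7} 12  {2,3,4,7} 6  {2,3,5,6} 12  {2,3,5,7} 12  {2,3,6,7} 12  {3,4,5,7} 12  {3,4,6,7} 12  {3,5,6,7} 24  {4,5,6,7} 12
  5 to go: {0,1,2,3,5} 10  {0,2,3,4,7} 10  {0,2,3,5,6} 20  {0,2,3,5,7} 20  {0,2,3,6,7} 20  {1,2,3,5,6} 30  {1,2,3,5,7} 30  {1,3,4,5,7} 30  {1,3,5,6,7} 60  {1,4,5,6,7} 30  {2,3,4,5,7} 30  {2,3,4,6,7} 30  {2,3,5,6,7} 60  {3,4,5,6,7} 60
  6 to go: {0,1,2,3,5,6} 60  {0,1,2,3,5,7} 60  {0,2,3,4,5,7} 60  {0,2,3,4,6,7} 60  {0,2,3,5,6,7} 120  {1,2,3,4,5,7} 90  {1,2,3,5,6,7} 180  {1,3,4,5,6,7} 180  {2,3,4,5,6,7} 180
  if 0:t drops first: 630 orders
  if 1:r drops first: 420 orders
  if 4:s drops first: 420 orders
  if 6:u drops first: 210 orders
heap linearizations: 1680

1680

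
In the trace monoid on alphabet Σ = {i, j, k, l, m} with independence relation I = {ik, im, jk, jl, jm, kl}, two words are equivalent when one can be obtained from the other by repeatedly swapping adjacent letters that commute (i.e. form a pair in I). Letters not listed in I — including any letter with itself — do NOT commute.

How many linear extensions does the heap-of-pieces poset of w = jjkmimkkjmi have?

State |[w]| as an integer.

#0=j has no predecessor
#1=j depends on [0:j]
#2=k has no predecessor
#3=m depends on [2:k]
#4=i depends on [1:j]
#5=m depends on [3:m]
#6=k depends on [5:m]
#7=k depends on [6:k]
#8=j depends on [4:i]
#9=m depends on [7:k]
#10=i depends on [8:j]
sources: [0:j, 2:k]
N(rest) = Σ N(rest − s) over sources s of rest; N(one piece) = 1:
  size 1 → [9]=1  [10]=1
  size 2 → [7,9]=1  [8,10]=1  [9,10]=2
  size 3 → [4,8,10]=1  [6,7,9]=1  [7,9,10]=3  [8,9,10]=3
  size 4 → [1,4,8,10]=1  [4,8,9,10]=4  [5,6,7,9]=1  [6,7,9,10]=4  [7,8,9,10]=6
  size 5 → [0,1,4,8,10]=1  [1,4,8,9,10]=5  [3,5,6,7,9]=1  [4,7,8,9,10]=10  [5,6,7,9,10]=5  [6,7,8,9,10]=10
  size 6 → [0,1,4,8,9,10]=6  [1,4,7,8,9,10]=15  [2,3,5,6,7,9]=1  [3,5,6,7,9,10]=6  [4,6,7,8,9,10]=20  [5,6,7,8,9,10]=15
  size 7 → [0,1,4,7,8,9,10]=21  [1,4,6,7,8,9,10]=35  [2,3,5,6,7,9,10]=7  [3,5,6,7,8,9,10]=21  [4,5,6,7,8,9,10]=35
  size 8 → [0,1,4,6,7,8,9,10]=56  [1,4,5,6,7,8,9,10]=70  [2,3,5,6,7,8,9,10]=28  [3,4,5,6,7,8,9,10]=56
  size 9 → [0,1,4,5,6,7,8,9,10]=126  [1,3,4,5,6,7,8,9,10]=126  [2,3,4,5,6,7,8,9,10]=84
  first=0(j) contributes 210
  first=2(k) contributes 252
|[w]| = 462

462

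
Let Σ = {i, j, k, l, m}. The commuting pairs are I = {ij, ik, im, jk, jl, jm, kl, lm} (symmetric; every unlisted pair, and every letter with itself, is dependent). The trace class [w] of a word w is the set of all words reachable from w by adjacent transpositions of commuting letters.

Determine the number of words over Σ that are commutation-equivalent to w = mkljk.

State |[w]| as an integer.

piece 0:m — minimal
piece 1:k rests on {0:m}
piece 2:l — minimal
piece 3:j — minimal
piece 4:k rests on {1:k}
minimal pieces: {0:m, 2:l, 3:j}
ways to finish when only these pieces remain (= sum over removing one remaining piece with nothing left below it):
  1 left: {2}→1  {3}→1  {4}→1
  2 left: {1,4}→1  {2,3}→2  {2,4}→2  {3,4}→2
  3 left: {0,1,4}→1  {1,2,4}→3  {1,3,4}→3  {2,3,4}→6
  placing 0:m first → 12 extensions
  placing 2:l first → 4 extensions
  placing 3:j first → 4 extensions
total linear extensions = 20

20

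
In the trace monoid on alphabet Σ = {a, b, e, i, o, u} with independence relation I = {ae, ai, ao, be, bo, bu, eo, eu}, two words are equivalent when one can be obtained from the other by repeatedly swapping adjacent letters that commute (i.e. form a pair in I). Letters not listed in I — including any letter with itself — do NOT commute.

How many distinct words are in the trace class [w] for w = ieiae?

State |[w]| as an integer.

#0=i has no predecessor
#1=e depends on [0:i]
#2=i depends on [1:e]
#3=a has no predecessor
#4=e depends on [2:i]
sources: [0:i, 3:a]
N(rest) = Σ N(rest − s) over sources s of rest; N(one piece) = 1:
  size 1 → [3]=1  [4]=1
  size 2 → [2,4]=1  [3,4]=2
  size 3 → [1,2,4]=1  [2,3,4]=3
  first=0(i) contributes 4
  first=3(a) contributes 1
|[w]| = 5

5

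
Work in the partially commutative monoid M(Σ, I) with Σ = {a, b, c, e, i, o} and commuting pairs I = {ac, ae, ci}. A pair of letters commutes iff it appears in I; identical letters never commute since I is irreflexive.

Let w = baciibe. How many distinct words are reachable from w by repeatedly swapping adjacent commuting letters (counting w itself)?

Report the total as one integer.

drop 0:b onto floor
drop 1:a onto {0:b}
drop 2:c onto {0:b}
drop 3:i onto {1:a}
drop 4:i onto {3:i}
drop 5:b onto {2:c, 4:i}
drop 6:e onto {5:b}
ground layer = {0:b}
drop-orders for the pieces not yet dropped (sum over which currently-grounded one goes next):
  1 to go: {6} 1
  2 to go: {5,6} 1
  3 to go: {2,5,6} 1  {4,5,6} 1
  4 to go: {2,4,5,6} 2  {3,4,5,6} 1
  5 to go: {1,3,4,5,6} 1  {2,3,4,5,6} 3
  if 0:b drops first: 4 orders

4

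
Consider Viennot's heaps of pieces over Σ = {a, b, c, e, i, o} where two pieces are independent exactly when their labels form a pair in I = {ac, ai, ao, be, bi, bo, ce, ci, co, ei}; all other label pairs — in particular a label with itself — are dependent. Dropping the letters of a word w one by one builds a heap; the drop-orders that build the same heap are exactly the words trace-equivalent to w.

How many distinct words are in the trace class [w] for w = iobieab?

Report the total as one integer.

0(i) covers ∅
1(o) covers 0:i
2(b) covers ∅
3(i) covers 1:o
4(e) covers 1:o
5(a) covers 2:b, 4:e
6(b) covers 5:a
floor of heap: 0:i, 2:b
completions by unplaced set U, small U first (add the entries for U minus each lowest piece of U):
  |U|=1: {3}:1  {6}:1
  |U|=2: {3,6}:2  {5,6}:1
  |U|=3: {2,5,6}:1  {3,5,6}:3  {4,5,6}:1
  |U|=4: {2,3,5,6}:4  {2,4,5,6}:2  {3,4,5,6}:4
  |U|=5: {1,3,4,5,6}:4  {2,3,4,5,6}:10
  start at 0(i): 14
  start at 2(b): 4
sum over floor = 18

18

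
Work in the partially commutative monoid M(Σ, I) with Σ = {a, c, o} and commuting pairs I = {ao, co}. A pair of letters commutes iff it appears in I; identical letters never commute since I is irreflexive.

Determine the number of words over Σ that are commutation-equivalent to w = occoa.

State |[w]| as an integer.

0(o) covers ∅
1(c) covers ∅
2(c) covers 1:c
3(o) covers 0:o
4(a) covers 2:c
floor of heap: 0:o, 1:c
completions by unplaced set U, small U first (add the entries for U minus each lowest piece of U):
  |U|=1: {3}:1  {4}:1
  |U|=2: {0,3}:1  {2,4}:1  {3,4}:2
  |U|=3: {0,3,4}:3  {1,2,4}:1  {2,3,4}:3
  start at 0(o): 4
  start at 1(c): 6
sum over floor = 10

10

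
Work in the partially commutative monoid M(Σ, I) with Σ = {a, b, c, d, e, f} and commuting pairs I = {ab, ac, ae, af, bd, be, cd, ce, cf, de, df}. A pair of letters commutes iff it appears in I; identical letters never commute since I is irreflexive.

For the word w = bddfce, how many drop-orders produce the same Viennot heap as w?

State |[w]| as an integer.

0(b) covers ∅
1(d) covers ∅
2(d) covers 1:d
3(f) covers 0:b
4(c) covers 0:b
5(e) covers 3:f
floor of heap: 0:b, 1:d
completions by unplaced set U, small U first (add the entries for U minus each lowest piece of U):
  |U|=1: {2}:1  {4}:1  {5}:1
  |U|=2: {1,2}:1  {2,4}:2  {2,5}:2  {3,5}:1  {4,5}:2
  |U|=3: {1,2,4}:3  {1,2,5}:3  {2,3,5}:3  {2,4,5}:6  {3,4,5}:3
  |U|=4: {0,3,4,5}:3  {1,2,3,5}:6  {1,2,4,5}:12  {2,3,4,5}:12
  start at 0(b): 30
  start at 1(d): 15
sum over floor = 45

45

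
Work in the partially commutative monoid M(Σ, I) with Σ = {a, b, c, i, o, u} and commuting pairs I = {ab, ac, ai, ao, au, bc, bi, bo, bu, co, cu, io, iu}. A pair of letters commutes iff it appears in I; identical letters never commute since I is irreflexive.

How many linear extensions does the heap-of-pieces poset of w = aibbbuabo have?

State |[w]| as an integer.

drop 0:a onto floor
drop 1:i onto floor
drop 2:b onto floor
drop 3:b onto {2:b}
drop 4:b onto {3:b}
drop 5:u onto floor
drop 6:a onto {0:a}
drop 7:b onto {4:b}
drop 8:o onto {5:u}
ground layer = {0:a, 1:i, 2:b, 5:u}
drop-orders for the pieces not yet dropped (sum over which currently-grounded one goes next):
  1 to go: {1} 1  {6} 1  {7} 1  {8} 1
  2 to go: {0,6} 1  {1,6} 2  {1,7} 2  {1,8} 2  {4,7} 1  {5,8} 1  {6,7} 2  {6,8} 2  {7,8} 2
  3 to go: {0,1,6} 3  {0,6,7} 3  {0,6,8} 3  {1,4,7} 3  {1,5,8} 3  {1,6,7} 6  {1,6,8} 6  {1,7,8} 6  {3,4,7} 1  {4,6,7} 3  {4,7,8} 3  {5,6,8} 3  {5,7,8} 3  {6,7,8} 6
  4 to go: {0,1,6,7} 12  {0,1,6,8} 12  {0,4,6,7} 6  {0,5,6,8} 6  {0,6,7,8} 12  {1,3,4,7} 4  {1,4,6,7} 12  {1,4,7,8} 12  {1,5,6,8} 12  {1,5,7,8} 12  {1,6,7,8} 24  {2,3,4,7} 1  {3,4,6,7} 4  {3,4,7,8} 4  {4,5,7,8} 6  {4,6,7,8} 12  {5,6,7,8} 12
  5 to go: {0,1,4,6,7} 30  {0,1,5,6,8} 30  {0,1,6,7,8} 60  {0,3,4,6,7} 10  {0,4,6,7,8} 30  {0,5,6,7,8} 30  {1,2,3,4,7} 5  {1,3,4,6,7} 20  {1,3,4,7,8} 20  {1,4,5,7,8} 30  {1,4,6,7,8} 60  {1,5,6,7,8} 60  {2,3,4,6,7} 5  {2,3,4,7,8} 5  {3,4,5,7,8} 10  {3,4,6,7,8} 20  {4,5,6,7,8} 30
  6 to go: {0,1,3,4,6,7} 60  {0,1,4,6,7,8} 180  {0,1,5,6,7,8} 180  {0,2,3,4,6,7} 15  {0,3,4,6,7,8} 60  {0,4,5,6,7,8} 90  {1,2,3,4,6,7} 30  {1,2,3,4,7,8} 30  {1,3,4,5,7,8} 60  {1,3,4,6,7,8} 120  {1,4,5,6,7,8} 180  {2,3,4,5,7,8} 15  {2,3,4,6,7,8} 30  {3,4,5,6,7,8} 60
  7 to go: {0,1,2,3,4,6,7} 105  {0,1,3,4,6,7,8} 420  {0,1,4,5,6,7,8} 630  {0,2,3,4,6,7,8} 105  {0,3,4,5,6,7,8} 210  {1,2,3,4,5,7,8} 105  {1,2,3,4,6,7,8} 210  {1,3,4,5,6,7,8} 420  {2,3,4,5,6,7,8} 105
  if 0:a drops first: 840 orders
  if 1:i drops first: 420 orders
  if 2:b drops first: 1680 orders
  if 5:u drops first: 840 orders
heap linearizations: 3780

3780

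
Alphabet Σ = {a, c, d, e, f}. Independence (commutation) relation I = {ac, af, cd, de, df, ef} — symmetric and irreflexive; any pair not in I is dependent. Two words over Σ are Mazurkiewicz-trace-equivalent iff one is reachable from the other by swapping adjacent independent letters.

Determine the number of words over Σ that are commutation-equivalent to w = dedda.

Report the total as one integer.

4

0(d) covers ∅
1(e) covers ∅
2(d) covers 0:d
3(d) covers 2:d
4(a) covers 1:e, 3:d
floor of heap: 0:d, 1:e
completions by unplaced set U, small U first (add the entries for U minus each lowest piece of U):
  |U|=1: {4}:1
  |U|=2: {1,4}:1  {3,4}:1
  |U|=3: {1,3,4}:2  {2,3,4}:1
  start at 0(d): 3
  start at 1(e): 1
sum over floor = 4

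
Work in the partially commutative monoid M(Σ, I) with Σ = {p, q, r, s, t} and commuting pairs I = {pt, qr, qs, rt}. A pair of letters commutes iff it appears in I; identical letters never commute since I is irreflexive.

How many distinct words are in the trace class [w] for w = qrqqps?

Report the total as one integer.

#0=q has no predecessor
#1=r has no predecessor
#2=q depends on [0:q]
#3=q depends on [2:q]
#4=p depends on [1:r, 3:q]
#5=s depends on [4:p]
sources: [0:q, 1:r]
N(rest) = Σ N(rest − s) over sources s of rest; N(one piece) = 1:
  size 1 → [5]=1
  size 2 → [4,5]=1
  size 3 → [1,4,5]=1  [3,4,5]=1
  size 4 → [1,3,4,5]=2  [2,3,4,5]=1
  first=0(q) contributes 3
  first=1(r) contributes 1
|[w]| = 4

4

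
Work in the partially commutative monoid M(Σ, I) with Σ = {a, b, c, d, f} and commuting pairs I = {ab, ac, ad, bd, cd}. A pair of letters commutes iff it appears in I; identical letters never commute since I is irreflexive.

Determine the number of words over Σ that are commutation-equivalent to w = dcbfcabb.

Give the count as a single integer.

12

0(d) covers ∅
1(c) covers ∅
2(b) covers 1:c
3(f) covers 0:d, 2:b
4(c) covers 3:f
5(a) covers 3:f
6(b) covers 4:c
7(b) covers 6:b
floor of heap: 0:d, 1:c
completions by unplaced set U, small U first (add the entries for U minus each lowest piece of U):
  |U|=1: {5}:1  {7}:1
  |U|=2: {5,7}:2  {6,7}:1
  |U|=3: {4,6,7}:1  {5,6,7}:3
  |U|=4: {4,5,6,7}:4
  |U|=5: {3,4,5,6,7}:4
  |U|=6: {0,3,4,5,6,7}:4  {2,3,4,5,6,7}:4
  start at 0(d): 4
  start at 1(c): 8
sum over floor = 12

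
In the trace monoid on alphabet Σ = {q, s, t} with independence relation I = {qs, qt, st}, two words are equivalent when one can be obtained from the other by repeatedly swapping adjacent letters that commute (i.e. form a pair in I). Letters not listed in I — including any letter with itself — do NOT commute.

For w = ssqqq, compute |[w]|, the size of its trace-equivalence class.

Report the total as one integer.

10

0(s) covers ∅
1(s) covers 0:s
2(q) covers ∅
3(q) covers 2:q
4(q) covers 3:q
floor of heap: 0:s, 2:q
completions by unplaced set U, small U first (add the entries for U minus each lowest piece of U):
  |U|=1: {1}:1  {4}:1
  |U|=2: {0,1}:1  {1,4}:2  {3,4}:1
  |U|=3: {0,1,4}:3  {1,3,4}:3  {2,3,4}:1
  start at 0(s): 4
  start at 2(q): 6
sum over floor = 10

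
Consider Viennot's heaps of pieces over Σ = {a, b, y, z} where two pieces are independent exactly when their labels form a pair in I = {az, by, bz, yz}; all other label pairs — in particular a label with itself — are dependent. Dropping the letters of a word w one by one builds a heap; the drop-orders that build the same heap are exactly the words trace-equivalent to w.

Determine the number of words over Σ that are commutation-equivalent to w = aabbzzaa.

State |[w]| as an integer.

0(a) covers ∅
1(a) covers 0:a
2(b) covers 1:a
3(b) covers 2:b
4(z) covers ∅
5(z) covers 4:z
6(a) covers 3:b
7(a) covers 6:a
floor of heap: 0:a, 4:z
completions by unplaced set U, small U first (add the entries for U minus each lowest piece of U):
  |U|=1: {5}:1  {7}:1
  |U|=2: {4,5}:1  {5,7}:2  {6,7}:1
  |U|=3: {3,6,7}:1  {4,5,7}:3  {5,6,7}:3
  |U|=4: {2,3,6,7}:1  {3,5,6,7}:4  {4,5,6,7}:6
  |U|=5: {1,2,3,6,7}:1  {2,3,5,6,7}:5  {3,4,5,6,7}:10
  |U|=6: {0,1,2,3,6,7}:1  {1,2,3,5,6,7}:6  {2,3,4,5,6,7}:15
  start at 0(a): 21
  start at 4(z): 7
sum over floor = 28

28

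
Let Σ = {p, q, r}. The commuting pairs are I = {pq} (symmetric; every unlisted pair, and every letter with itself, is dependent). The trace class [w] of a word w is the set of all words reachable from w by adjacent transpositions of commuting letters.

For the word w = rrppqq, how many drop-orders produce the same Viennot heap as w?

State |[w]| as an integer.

6

drop 0:r onto floor
drop 1:r onto {0:r}
drop 2:p onto {1:r}
drop 3:p onto {2:p}
drop 4:q onto {1:r}
drop 5:q onto {4:q}
ground layer = {0:r}
drop-orders for the pieces not yet dropped (sum over which currently-grounded one goes next):
  1 to go: {3} 1  {5} 1
  2 to go: {2,3} 1  {3,5} 2  {4,5} 1
  3 to go: {2,3,5} 3  {3,4,5} 3
  4 to go: {2,3,4,5} 6
  if 0:r drops first: 6 orders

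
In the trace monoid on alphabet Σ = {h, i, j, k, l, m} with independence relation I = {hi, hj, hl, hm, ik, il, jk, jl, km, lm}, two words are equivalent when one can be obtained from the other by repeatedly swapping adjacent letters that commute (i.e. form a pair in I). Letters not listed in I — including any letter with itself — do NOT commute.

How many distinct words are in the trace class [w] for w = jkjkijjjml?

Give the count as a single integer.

120

0(j) covers ∅
1(k) covers ∅
2(j) covers 0:j
3(k) covers 1:k
4(i) covers 2:j
5(j) covers 4:i
6(j) covers 5:j
7(j) covers 6:j
8(m) covers 7:j
9(l) covers 3:k
floor of heap: 0:j, 1:k
completions by unplaced set U, small U first (add the entries for U minus each lowest piece of U):
  |U|=1: {8}:1  {9}:1
  |U|=2: {3,9}:1  {7,8}:1  {8,9}:2
  |U|=3: {1,3,9}:1  {3,8,9}:3  {6,7,8}:1  {7,8,9}:3
  |U|=4: {1,3,8,9}:4  {3,7,8,9}:6  {5,6,7,8}:1  {6,7,8,9}:4
  |U|=5: {1,3,7,8,9}:10  {3,6,7,8,9}:10  {4,5,6,7,8}:1  {5,6,7,8,9}:5
  |U|=6: {1,3,6,7,8,9}:20  {2,4,5,6,7,8}:1  {3,5,6,7,8,9}:15  {4,5,6,7,8,9}:6
  |U|=7: {0,2,4,5,6,7,8}:1  {1,3,5,6,7,8,9}:35  {2,4,5,6,7,8,9}:7  {3,4,5,6,7,8,9}:21
  |U|=8: {0,2,4,5,6,7,8,9}:8  {1,3,4,5,6,7,8,9}:56  {2,3,4,5,6,7,8,9}:28
  start at 0(j): 84
  start at 1(k): 36
sum over floor = 120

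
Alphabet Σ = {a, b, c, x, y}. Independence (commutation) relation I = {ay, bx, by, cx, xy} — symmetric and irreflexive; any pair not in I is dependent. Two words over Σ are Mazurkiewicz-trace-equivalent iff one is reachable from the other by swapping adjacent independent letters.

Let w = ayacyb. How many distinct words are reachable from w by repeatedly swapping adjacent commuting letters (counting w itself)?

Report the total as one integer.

0(a) covers ∅
1(y) covers ∅
2(a) covers 0:a
3(c) covers 1:y, 2:a
4(y) covers 3:c
5(b) covers 3:c
floor of heap: 0:a, 1:y
completions by unplaced set U, small U first (add the entries for U minus each lowest piece of U):
  |U|=1: {4}:1  {5}:1
  |U|=2: {4,5}:2
  |U|=3: {3,4,5}:2
  |U|=4: {1,3,4,5}:2  {2,3,4,5}:2
  start at 0(a): 4
  start at 1(y): 2
sum over floor = 6

6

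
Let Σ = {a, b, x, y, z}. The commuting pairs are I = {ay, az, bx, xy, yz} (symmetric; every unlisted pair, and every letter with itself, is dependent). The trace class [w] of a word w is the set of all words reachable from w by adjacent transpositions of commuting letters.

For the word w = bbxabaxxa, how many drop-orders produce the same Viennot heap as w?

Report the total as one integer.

3

drop 0:b onto floor
drop 1:b onto {0:b}
drop 2:x onto floor
drop 3:a onto {1:b, 2:x}
drop 4:b onto {3:a}
drop 5:a onto {4:b}
drop 6:x onto {5:a}
drop 7:x onto {6:x}
drop 8:a onto {7:x}
ground layer = {0:b, 2:x}
drop-orders for the pieces not yet dropped (sum over which currently-grounded one goes next):
  1 to go: {8} 1
  2 to go: {7,8} 1
  3 to go: {6,7,8} 1
  4 to go: {5,6,7,8} 1
  5 to go: {4,5,6,7,8} 1
  6 to go: {3,4,5,6,7,8} 1
  7 to go: {1,3,4,5,6,7,8} 1  {2,3,4,5,6,7,8} 1
  if 0:b drops first: 2 orders
  if 2:x drops first: 1 orders
heap linearizations: 3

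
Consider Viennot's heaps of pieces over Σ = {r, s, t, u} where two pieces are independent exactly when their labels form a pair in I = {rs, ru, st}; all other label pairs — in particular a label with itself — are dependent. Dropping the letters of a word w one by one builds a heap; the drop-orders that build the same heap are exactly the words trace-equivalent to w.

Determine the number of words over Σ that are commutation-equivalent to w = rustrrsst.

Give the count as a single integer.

91

#0=r has no predecessor
#1=u has no predecessor
#2=s depends on [1:u]
#3=t depends on [0:r, 1:u]
#4=r depends on [3:t]
#5=r depends on [4:r]
#6=s depends on [2:s]
#7=s depends on [6:s]
#8=t depends on [5:r]
sources: [0:r, 1:u]
N(rest) = Σ N(rest − s) over sources s of rest; N(one piece) = 1:
  size 1 → [7]=1  [8]=1
  size 2 → [5,8]=1  [6,7]=1  [7,8]=2
  size 3 → [2,6,7]=1  [4,5,8]=1  [5,7,8]=3  [6,7,8]=3
  size 4 → [2,6,7,8]=4  [3,4,5,8]=1  [4,5,7,8]=4  [5,6,7,8]=6
  size 5 → [0,3,4,5,8]=1  [2,5,6,7,8]=10  [3,4,5,7,8]=5  [4,5,6,7,8]=10
  size 6 → [0,3,4,5,7,8]=6  [2,4,5,6,7,8]=20  [3,4,5,6,7,8]=15
  size 7 → [0,3,4,5,6,7,8]=21  [2,3,4,5,6,7,8]=35
  first=0(r) contributes 35
  first=1(u) contributes 56
|[w]| = 91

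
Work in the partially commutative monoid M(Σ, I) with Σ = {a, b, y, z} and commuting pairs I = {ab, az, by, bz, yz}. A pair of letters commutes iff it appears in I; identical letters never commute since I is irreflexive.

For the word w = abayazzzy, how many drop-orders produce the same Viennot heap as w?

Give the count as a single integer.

504

#0=a has no predecessor
#1=b has no predecessor
#2=a depends on [0:a]
#3=y depends on [2:a]
#4=a depends on [3:y]
#5=z has no predecessor
#6=z depends on [5:z]
#7=z depends on [6:z]
#8=y depends on [4:a]
sources: [0:a, 1:b, 5:z]
N(rest) = Σ N(rest − s) over sources s of rest; N(one piece) = 1:
  size 1 → [1]=1  [7]=1  [8]=1
  size 2 → [1,7]=2  [1,8]=2  [4,8]=1  [6,7]=1  [7,8]=2
  size 3 → [1,4,8]=3  [1,6,7]=3  [1,7,8]=6  [3,4,8]=1  [4,7,8]=3  [5,6,7]=1  [6,7,8]=3
  size 4 → [1,3,4,8]=4  [1,4,7,8]=12  [1,5,6,7]=4  [1,6,7,8]=12  [2,3,4,8]=1  [3,4,7,8]=4  [4,6,7,8]=6  [5,6,7,8]=4
  size 5 → [0,2,3,4,8]=1  [1,2,3,4,8]=5  [1,3,4,7,8]=20  [1,4,6,7,8]=30  [1,5,6,7,8]=20  [2,3,4,7,8]=5  [3,4,6,7,8]=10  [4,5,6,7,8]=10
  size 6 → [0,1,2,3,4,8]=6  [0,2,3,4,7,8]=6  [1,2,3,4,7,8]=30  [1,3,4,6,7,8]=60  [1,4,5,6,7,8]=60  [2,3,4,6,7,8]=15  [3,4,5,6,7,8]=20
  size 7 → [0,1,2,3,4,7,8]=42  [0,2,3,4,6,7,8]=21  [1,2,3,4,6,7,8]=105  [1,3,4,5,6,7,8]=140  [2,3,4,5,6,7,8]=35
  first=0(a) contributes 280
  first=1(b) contributes 56
  first=5(z) contributes 168
|[w]| = 504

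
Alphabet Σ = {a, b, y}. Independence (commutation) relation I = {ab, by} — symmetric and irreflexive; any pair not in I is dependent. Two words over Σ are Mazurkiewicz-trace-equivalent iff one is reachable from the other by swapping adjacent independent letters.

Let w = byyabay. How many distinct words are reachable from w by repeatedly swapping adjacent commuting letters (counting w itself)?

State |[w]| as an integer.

#0=b has no predecessor
#1=y has no predecessor
#2=y depends on [1:y]
#3=a depends on [2:y]
#4=b depends on [0:b]
#5=a depends on [3:a]
#6=y depends on [5:a]
sources: [0:b, 1:y]
N(rest) = Σ N(rest − s) over sources s of rest; N(one piece) = 1:
  size 1 → [4]=1  [6]=1
  size 2 → [0,4]=1  [4,6]=2  [5,6]=1
  size 3 → [0,4,6]=3  [3,5,6]=1  [4,5,6]=3
  size 4 → [0,4,5,6]=6  [2,3,5,6]=1  [3,4,5,6]=4
  size 5 → [0,3,4,5,6]=10  [1,2,3,5,6]=1  [2,3,4,5,6]=5
  first=0(b) contributes 6
  first=1(y) contributes 15
|[w]| = 21

21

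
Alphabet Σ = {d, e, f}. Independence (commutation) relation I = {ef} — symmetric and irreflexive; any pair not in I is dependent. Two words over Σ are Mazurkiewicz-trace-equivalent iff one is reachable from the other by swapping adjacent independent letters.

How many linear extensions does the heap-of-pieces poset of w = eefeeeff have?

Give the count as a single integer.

piece 0:e — minimal
piece 1:e rests on {0:e}
piece 2:f — minimal
piece 3:e rests on {1:e}
piece 4:e rests on {3:e}
piece 5:e rests on {4:e}
piece 6:f rests on {2:f}
piece 7:f rests on {6:f}
minimal pieces: {0:e, 2:f}
ways to finish when only these pieces remain (= sum over removing one remaining piece with nothing left below it):
  1 left: {5}→1  {7}→1
  2 left: {4,5}→1  {5,7}→2  {6,7}→1
  3 left: {2,6,7}→1  {3,4,5}→1  {4,5,7}→3  {5,6,7}→3
  4 left: {1,3,4,5}→1  {2,5,6,7}→4  {3,4,5,7}→4  {4,5,6,7}→6
  5 left: {0,1,3,4,5}→1  {1,3,4,5,7}→5  {2,4,5,6,7}→10  {3,4,5,6,7}→10
  6 left: {0,1,3,4,5,7}→6  {1,3,4,5,6,7}→15  {2,3,4,5,6,7}→20
  placing 0:e first → 35 extensions
  placing 2:f first → 21 extensions
total linear extensions = 56

56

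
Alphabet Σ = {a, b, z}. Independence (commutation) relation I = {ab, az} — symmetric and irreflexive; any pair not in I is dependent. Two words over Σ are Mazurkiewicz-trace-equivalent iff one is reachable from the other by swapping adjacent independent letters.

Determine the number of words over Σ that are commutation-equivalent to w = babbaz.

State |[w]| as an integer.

piece 0:b — minimal
piece 1:a — minimal
piece 2:b rests on {0:b}
piece 3:b rests on {2:b}
piece 4:a rests on {1:a}
piece 5:z rests on {3:b}
minimal pieces: {0:b, 1:a}
ways to finish when only these pieces remain (= sum over removing one remaining piece with nothing left below it):
  1 left: {4}→1  {5}→1
  2 left: {1,4}→1  {3,5}→1  {4,5}→2
  3 left: {1,4,5}→3  {2,3,5}→1  {3,4,5}→3
  4 left: {0,2,3,5}→1  {1,3,4,5}→6  {2,3,4,5}→4
  placing 0:b first → 10 extensions
  placing 1:a first → 5 extensions
total linear extensions = 15

15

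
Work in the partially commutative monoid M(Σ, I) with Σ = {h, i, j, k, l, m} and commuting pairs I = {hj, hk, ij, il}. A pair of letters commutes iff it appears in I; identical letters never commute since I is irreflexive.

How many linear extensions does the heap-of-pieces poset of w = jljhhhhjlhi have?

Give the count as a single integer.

15

piece 0:j — minimal
piece 1:l rests on {0:j}
piece 2:j rests on {1:l}
piece 3:h rests on {1:l}
piece 4:h rests on {3:h}
piece 5:h rests on {4:h}
piece 6:h rests on {5:h}
piece 7:j rests on {2:j}
piece 8:l rests on {6:h, 7:j}
piece 9:h rests on {8:l}
piece 10:i rests on {9:h}
minimal pieces: {0:j}
ways to finish when only these pieces remain (= sum over removing one remaining piece with nothing left below it):
  1 left: {10}→1
  2 left: {9,10}→1
  3 left: {8,9,10}→1
  4 left: {6,8,9,10}→1  {7,8,9,10}→1
  5 left: {2,7,8,9,10}→1  {5,6,8,9,10}→1  {6,7,8,9,10}→2
  6 left: {2,6,7,8,9,10}→3  {4,5,6,8,9,10}→1  {5,6,7,8,9,10}→3
  7 left: {2,5,6,7,8,9,10}→6  {3,4,5,6,8,9,10}→1  {4,5,6,7,8,9,10}→4
  8 left: {2,4,5,6,7,8,9,10}→10  {3,4,5,6,7,8,9,10}→5
  9 left: {2,3,4,5,6,7,8,9,10}→15
  placing 0:j first → 15 extensions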